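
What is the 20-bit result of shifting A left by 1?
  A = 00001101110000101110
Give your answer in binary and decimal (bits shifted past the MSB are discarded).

Shift left by 1: drop the top 1 bit(s), append 1 zero(s) on the right.
  00001101110000101110  ->  discard [0], keep [0001101110000101110], append 0
= 00011011100001011100

Answer: 00011011100001011100 (112732)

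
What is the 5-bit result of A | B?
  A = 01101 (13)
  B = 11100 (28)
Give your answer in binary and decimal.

Apply | to each column (1 where either bit is 1):
  01101
| 11100
-------
  11101

Answer: 11101 (29)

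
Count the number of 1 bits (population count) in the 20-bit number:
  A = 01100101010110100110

01100101010110100110
1-bits at positions (from bit 0 = LSB): 1, 2, 5, 7, 8, 10, 12, 14, 17, 18
Count = 10

Answer: 10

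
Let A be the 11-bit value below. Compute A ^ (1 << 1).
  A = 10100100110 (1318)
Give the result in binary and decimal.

Mask = 1 << 1 = 00000000010
Bit 1 of A is 1; XOR with the mask flips it to 0.
  10100100110
^ 00000000010
-------------
  10100100100

Answer: 10100100100 (1316)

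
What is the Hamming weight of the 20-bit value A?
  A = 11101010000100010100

11101010000100010100
1-bits at positions (from bit 0 = LSB): 2, 4, 8, 13, 15, 17, 18, 19
Count = 8

Answer: 8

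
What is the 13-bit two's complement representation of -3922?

1. Binary of +3922:  0111101010010
2. Invert bits:     1000010101101
3. Add 1:           1000010101110

Answer: 1000010101110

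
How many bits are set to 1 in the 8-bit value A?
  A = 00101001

00101001
1-bits at positions (from bit 0 = LSB): 0, 3, 5
Count = 3

Answer: 3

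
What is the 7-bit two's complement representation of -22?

1. Binary of +22:  0010110
2. Invert bits:     1101001
3. Add 1:           1101010

Answer: 1101010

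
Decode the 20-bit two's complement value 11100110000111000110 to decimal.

MSB is 1, so the value is negative. Find the magnitude:
1. Invert bits:  00011001111000111001
2. Add 1:        00011001111000111010  = 106042
3. Apply sign:   -106042

Answer: -106042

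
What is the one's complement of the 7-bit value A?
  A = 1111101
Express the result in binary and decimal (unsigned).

Flip each bit (0->1, 1->0):
  1111101
  0000010

Answer: 0000010 (2)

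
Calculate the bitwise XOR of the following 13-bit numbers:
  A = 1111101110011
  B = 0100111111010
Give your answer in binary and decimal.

Apply ^ to each column (1 where bits differ):
  1111101110011
^ 0100111111010
---------------
  1011010001001

Answer: 1011010001001 (5769)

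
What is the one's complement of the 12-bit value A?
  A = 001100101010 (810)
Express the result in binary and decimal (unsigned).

Flip each bit (0->1, 1->0):
  001100101010
  110011010101

Answer: 110011010101 (3285)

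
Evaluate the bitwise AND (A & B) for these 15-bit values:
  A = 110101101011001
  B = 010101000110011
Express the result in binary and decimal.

Apply & to each column (1 only where both bits are 1):
  110101101011001
& 010101000110011
-----------------
  010101000010001

Answer: 010101000010001 (10769)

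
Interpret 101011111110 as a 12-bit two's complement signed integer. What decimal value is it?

MSB is 1, so the value is negative. Find the magnitude:
1. Invert bits:  010100000001
2. Add 1:        010100000010  = 1282
3. Apply sign:   -1282

Answer: -1282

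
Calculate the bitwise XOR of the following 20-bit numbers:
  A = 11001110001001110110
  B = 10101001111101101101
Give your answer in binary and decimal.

Apply ^ to each column (1 where bits differ):
  11001110001001110110
^ 10101001111101101101
----------------------
  01100111110100011011

Answer: 01100111110100011011 (425243)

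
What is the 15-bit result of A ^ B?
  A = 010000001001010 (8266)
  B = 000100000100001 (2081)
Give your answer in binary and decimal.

Apply ^ to each column (1 where bits differ):
  010000001001010
^ 000100000100001
-----------------
  010100001101011

Answer: 010100001101011 (10347)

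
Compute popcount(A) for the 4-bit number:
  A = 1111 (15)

1111
1-bits at positions (from bit 0 = LSB): 0, 1, 2, 3
Count = 4

Answer: 4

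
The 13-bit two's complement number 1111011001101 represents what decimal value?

MSB is 1, so the value is negative. Find the magnitude:
1. Invert bits:  0000100110010
2. Add 1:        0000100110011  = 307
3. Apply sign:   -307

Answer: -307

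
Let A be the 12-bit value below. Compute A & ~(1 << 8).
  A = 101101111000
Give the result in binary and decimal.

Mask = ~(1 << 8) = 111011111111
Bit 8 of A is 1, so AND-ing with the mask clears it to 0.
  101101111000
& 111011111111
--------------
  101001111000

Answer: 101001111000 (2680)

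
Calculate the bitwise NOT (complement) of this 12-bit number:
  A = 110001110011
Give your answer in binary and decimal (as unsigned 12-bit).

Flip each bit (0->1, 1->0):
  110001110011
  001110001100

Answer: 001110001100 (908)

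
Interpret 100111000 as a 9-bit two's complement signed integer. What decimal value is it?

MSB is 1, so the value is negative. Find the magnitude:
1. Invert bits:  011000111
2. Add 1:        011001000  = 200
3. Apply sign:   -200

Answer: -200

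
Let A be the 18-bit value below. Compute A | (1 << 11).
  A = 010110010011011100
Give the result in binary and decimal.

Mask = 1 << 11 = 000000100000000000
Bit 11 of A is 0, so OR-ing with the mask flips it to 1.
  010110010011011100
| 000000100000000000
--------------------
  010110110011011100

Answer: 010110110011011100 (93404)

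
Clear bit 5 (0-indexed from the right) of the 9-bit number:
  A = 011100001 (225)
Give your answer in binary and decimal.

Mask = ~(1 << 5) = 111011111
Bit 5 of A is 1, so AND-ing with the mask clears it to 0.
  011100001
& 111011111
-----------
  011000001

Answer: 011000001 (193)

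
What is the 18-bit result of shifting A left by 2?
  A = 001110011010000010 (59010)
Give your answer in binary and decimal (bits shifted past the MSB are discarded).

Shift left by 2: drop the top 2 bit(s), append 2 zero(s) on the right.
  001110011010000010  ->  discard [00], keep [1110011010000010], append 00
= 111001101000001000

Answer: 111001101000001000 (236040)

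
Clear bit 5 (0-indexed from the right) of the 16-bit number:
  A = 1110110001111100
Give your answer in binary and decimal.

Mask = ~(1 << 5) = 1111111111011111
Bit 5 of A is 1, so AND-ing with the mask clears it to 0.
  1110110001111100
& 1111111111011111
------------------
  1110110001011100

Answer: 1110110001011100 (60508)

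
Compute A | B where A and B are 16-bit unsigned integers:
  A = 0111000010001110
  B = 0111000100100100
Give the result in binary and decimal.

Apply | to each column (1 where either bit is 1):
  0111000010001110
| 0111000100100100
------------------
  0111000110101110

Answer: 0111000110101110 (29102)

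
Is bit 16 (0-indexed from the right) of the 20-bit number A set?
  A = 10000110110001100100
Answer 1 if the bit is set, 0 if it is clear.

Bit 16 is the 17th from the right.
  10000110110001100100
     ^
That bit is 0.

Answer: 0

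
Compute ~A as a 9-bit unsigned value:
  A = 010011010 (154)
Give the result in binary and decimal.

Flip each bit (0->1, 1->0):
  010011010
  101100101

Answer: 101100101 (357)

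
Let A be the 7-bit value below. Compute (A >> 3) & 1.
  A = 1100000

Bit 3 is the 4th from the right.
  1100000
     ^
That bit is 0.

Answer: 0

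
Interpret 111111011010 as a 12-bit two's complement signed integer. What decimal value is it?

MSB is 1, so the value is negative. Find the magnitude:
1. Invert bits:  000000100101
2. Add 1:        000000100110  = 38
3. Apply sign:   -38

Answer: -38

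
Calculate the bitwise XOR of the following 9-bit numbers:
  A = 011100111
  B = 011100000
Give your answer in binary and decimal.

Apply ^ to each column (1 where bits differ):
  011100111
^ 011100000
-----------
  000000111

Answer: 000000111 (7)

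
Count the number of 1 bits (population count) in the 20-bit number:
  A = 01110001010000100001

01110001010000100001
1-bits at positions (from bit 0 = LSB): 0, 5, 10, 12, 16, 17, 18
Count = 7

Answer: 7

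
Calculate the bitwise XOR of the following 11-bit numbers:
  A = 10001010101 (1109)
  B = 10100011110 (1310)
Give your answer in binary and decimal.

Apply ^ to each column (1 where bits differ):
  10001010101
^ 10100011110
-------------
  00101001011

Answer: 00101001011 (331)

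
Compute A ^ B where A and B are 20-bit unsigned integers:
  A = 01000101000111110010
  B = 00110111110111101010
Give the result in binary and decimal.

Apply ^ to each column (1 where bits differ):
  01000101000111110010
^ 00110111110111101010
----------------------
  01110010110000011000

Answer: 01110010110000011000 (470040)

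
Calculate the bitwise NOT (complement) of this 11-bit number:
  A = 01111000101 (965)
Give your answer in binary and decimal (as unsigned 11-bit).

Flip each bit (0->1, 1->0):
  01111000101
  10000111010

Answer: 10000111010 (1082)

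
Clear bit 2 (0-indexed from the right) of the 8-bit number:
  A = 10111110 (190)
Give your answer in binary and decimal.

Mask = ~(1 << 2) = 11111011
Bit 2 of A is 1, so AND-ing with the mask clears it to 0.
  10111110
& 11111011
----------
  10111010

Answer: 10111010 (186)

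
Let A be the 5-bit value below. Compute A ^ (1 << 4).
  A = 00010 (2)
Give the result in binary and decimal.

Mask = 1 << 4 = 10000
Bit 4 of A is 0; XOR with the mask flips it to 1.
  00010
^ 10000
-------
  10010

Answer: 10010 (18)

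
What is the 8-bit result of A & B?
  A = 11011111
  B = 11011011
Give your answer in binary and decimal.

Apply & to each column (1 only where both bits are 1):
  11011111
& 11011011
----------
  11011011

Answer: 11011011 (219)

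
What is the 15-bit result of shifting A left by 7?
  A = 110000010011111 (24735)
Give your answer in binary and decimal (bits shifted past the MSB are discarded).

Shift left by 7: drop the top 7 bit(s), append 7 zero(s) on the right.
  110000010011111  ->  discard [1100000], keep [10011111], append 0000000
= 100111110000000

Answer: 100111110000000 (20352)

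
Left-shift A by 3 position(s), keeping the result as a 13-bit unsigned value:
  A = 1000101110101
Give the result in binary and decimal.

Shift left by 3: drop the top 3 bit(s), append 3 zero(s) on the right.
  1000101110101  ->  discard [100], keep [0101110101], append 000
= 0101110101000

Answer: 0101110101000 (2984)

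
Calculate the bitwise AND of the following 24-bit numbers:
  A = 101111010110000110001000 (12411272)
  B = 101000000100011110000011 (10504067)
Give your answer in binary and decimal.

Apply & to each column (1 only where both bits are 1):
  101111010110000110001000
& 101000000100011110000011
--------------------------
  101000000100000110000000

Answer: 101000000100000110000000 (10502528)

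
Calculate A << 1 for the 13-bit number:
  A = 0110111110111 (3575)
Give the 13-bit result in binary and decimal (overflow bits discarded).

Shift left by 1: drop the top 1 bit(s), append 1 zero(s) on the right.
  0110111110111  ->  discard [0], keep [110111110111], append 0
= 1101111101110

Answer: 1101111101110 (7150)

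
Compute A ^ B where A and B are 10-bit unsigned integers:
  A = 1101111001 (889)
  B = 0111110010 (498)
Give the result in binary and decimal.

Apply ^ to each column (1 where bits differ):
  1101111001
^ 0111110010
------------
  1010001011

Answer: 1010001011 (651)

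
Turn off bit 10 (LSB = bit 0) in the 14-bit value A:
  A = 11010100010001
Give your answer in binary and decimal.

Mask = ~(1 << 10) = 11101111111111
Bit 10 of A is 1, so AND-ing with the mask clears it to 0.
  11010100010001
& 11101111111111
----------------
  11000100010001

Answer: 11000100010001 (12561)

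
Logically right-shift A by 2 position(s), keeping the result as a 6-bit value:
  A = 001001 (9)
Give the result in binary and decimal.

Logical shift right by 2: drop the bottom 2 bit(s), prepend 2 zero(s) on the left.
  001001  ->  keep [0010], discard [01], prepend 00
= 000010

Answer: 000010 (2)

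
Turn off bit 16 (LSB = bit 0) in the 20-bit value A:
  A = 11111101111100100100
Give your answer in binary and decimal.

Mask = ~(1 << 16) = 11101111111111111111
Bit 16 of A is 1, so AND-ing with the mask clears it to 0.
  11111101111100100100
& 11101111111111111111
----------------------
  11101101111100100100

Answer: 11101101111100100100 (974628)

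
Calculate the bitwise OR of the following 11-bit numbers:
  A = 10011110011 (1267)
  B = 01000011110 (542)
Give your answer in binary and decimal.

Apply | to each column (1 where either bit is 1):
  10011110011
| 01000011110
-------------
  11011111111

Answer: 11011111111 (1791)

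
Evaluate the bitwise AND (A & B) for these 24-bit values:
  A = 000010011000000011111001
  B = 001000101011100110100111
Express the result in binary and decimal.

Apply & to each column (1 only where both bits are 1):
  000010011000000011111001
& 001000101011100110100111
--------------------------
  000000001000000010100001

Answer: 000000001000000010100001 (32929)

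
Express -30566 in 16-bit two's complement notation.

1. Binary of +30566:  0111011101100110
2. Invert bits:     1000100010011001
3. Add 1:           1000100010011010

Answer: 1000100010011010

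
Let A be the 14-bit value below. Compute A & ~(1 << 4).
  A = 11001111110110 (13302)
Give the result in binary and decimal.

Mask = ~(1 << 4) = 11111111101111
Bit 4 of A is 1, so AND-ing with the mask clears it to 0.
  11001111110110
& 11111111101111
----------------
  11001111100110

Answer: 11001111100110 (13286)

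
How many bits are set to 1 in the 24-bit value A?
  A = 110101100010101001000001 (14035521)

110101100010101001000001
1-bits at positions (from bit 0 = LSB): 0, 6, 9, 11, 13, 17, 18, 20, 22, 23
Count = 10

Answer: 10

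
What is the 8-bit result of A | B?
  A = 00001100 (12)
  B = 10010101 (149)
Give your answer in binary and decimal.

Apply | to each column (1 where either bit is 1):
  00001100
| 10010101
----------
  10011101

Answer: 10011101 (157)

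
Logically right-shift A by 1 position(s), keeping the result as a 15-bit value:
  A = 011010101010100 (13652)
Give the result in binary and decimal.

Logical shift right by 1: drop the bottom 1 bit(s), prepend 1 zero(s) on the left.
  011010101010100  ->  keep [01101010101010], discard [0], prepend 0
= 001101010101010

Answer: 001101010101010 (6826)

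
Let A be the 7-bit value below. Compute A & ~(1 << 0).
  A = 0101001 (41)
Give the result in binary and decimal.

Mask = ~(1 << 0) = 1111110
Bit 0 of A is 1, so AND-ing with the mask clears it to 0.
  0101001
& 1111110
---------
  0101000

Answer: 0101000 (40)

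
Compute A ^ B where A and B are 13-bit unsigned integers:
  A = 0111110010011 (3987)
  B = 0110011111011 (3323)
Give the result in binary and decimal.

Apply ^ to each column (1 where bits differ):
  0111110010011
^ 0110011111011
---------------
  0001101101000

Answer: 0001101101000 (872)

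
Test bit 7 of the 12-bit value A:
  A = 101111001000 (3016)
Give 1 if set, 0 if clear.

Bit 7 is the 8th from the right.
  101111001000
      ^
That bit is 1.

Answer: 1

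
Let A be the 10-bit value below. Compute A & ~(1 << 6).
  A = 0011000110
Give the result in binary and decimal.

Mask = ~(1 << 6) = 1110111111
Bit 6 of A is 1, so AND-ing with the mask clears it to 0.
  0011000110
& 1110111111
------------
  0010000110

Answer: 0010000110 (134)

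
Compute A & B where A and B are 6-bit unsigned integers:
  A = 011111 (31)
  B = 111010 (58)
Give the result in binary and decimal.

Apply & to each column (1 only where both bits are 1):
  011111
& 111010
--------
  011010

Answer: 011010 (26)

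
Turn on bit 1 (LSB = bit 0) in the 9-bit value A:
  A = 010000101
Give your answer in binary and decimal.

Mask = 1 << 1 = 000000010
Bit 1 of A is 0, so OR-ing with the mask flips it to 1.
  010000101
| 000000010
-----------
  010000111

Answer: 010000111 (135)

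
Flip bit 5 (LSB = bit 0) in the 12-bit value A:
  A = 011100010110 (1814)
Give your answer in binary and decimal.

Mask = 1 << 5 = 000000100000
Bit 5 of A is 0; XOR with the mask flips it to 1.
  011100010110
^ 000000100000
--------------
  011100110110

Answer: 011100110110 (1846)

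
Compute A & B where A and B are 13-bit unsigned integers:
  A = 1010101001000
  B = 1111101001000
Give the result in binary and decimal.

Apply & to each column (1 only where both bits are 1):
  1010101001000
& 1111101001000
---------------
  1010101001000

Answer: 1010101001000 (5448)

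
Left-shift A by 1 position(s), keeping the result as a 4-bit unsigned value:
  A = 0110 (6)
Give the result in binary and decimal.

Shift left by 1: drop the top 1 bit(s), append 1 zero(s) on the right.
  0110  ->  discard [0], keep [110], append 0
= 1100

Answer: 1100 (12)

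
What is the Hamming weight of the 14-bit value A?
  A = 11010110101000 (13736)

11010110101000
1-bits at positions (from bit 0 = LSB): 3, 5, 7, 8, 10, 12, 13
Count = 7

Answer: 7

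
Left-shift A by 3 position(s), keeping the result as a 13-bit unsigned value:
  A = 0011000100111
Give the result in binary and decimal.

Shift left by 3: drop the top 3 bit(s), append 3 zero(s) on the right.
  0011000100111  ->  discard [001], keep [1000100111], append 000
= 1000100111000

Answer: 1000100111000 (4408)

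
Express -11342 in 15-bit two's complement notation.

1. Binary of +11342:  010110001001110
2. Invert bits:     101001110110001
3. Add 1:           101001110110010

Answer: 101001110110010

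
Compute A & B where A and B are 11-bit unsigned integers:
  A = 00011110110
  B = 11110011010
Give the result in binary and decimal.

Apply & to each column (1 only where both bits are 1):
  00011110110
& 11110011010
-------------
  00010010010

Answer: 00010010010 (146)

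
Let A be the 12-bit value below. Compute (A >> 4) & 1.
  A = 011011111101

Bit 4 is the 5th from the right.
  011011111101
         ^
That bit is 1.

Answer: 1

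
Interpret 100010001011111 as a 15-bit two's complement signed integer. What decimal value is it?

MSB is 1, so the value is negative. Find the magnitude:
1. Invert bits:  011101110100000
2. Add 1:        011101110100001  = 15265
3. Apply sign:   -15265

Answer: -15265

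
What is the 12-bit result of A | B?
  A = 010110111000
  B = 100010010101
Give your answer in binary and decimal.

Apply | to each column (1 where either bit is 1):
  010110111000
| 100010010101
--------------
  110110111101

Answer: 110110111101 (3517)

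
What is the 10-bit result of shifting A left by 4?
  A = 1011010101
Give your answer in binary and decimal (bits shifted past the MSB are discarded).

Shift left by 4: drop the top 4 bit(s), append 4 zero(s) on the right.
  1011010101  ->  discard [1011], keep [010101], append 0000
= 0101010000

Answer: 0101010000 (336)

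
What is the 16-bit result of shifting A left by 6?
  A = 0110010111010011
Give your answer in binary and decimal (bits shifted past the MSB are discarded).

Shift left by 6: drop the top 6 bit(s), append 6 zero(s) on the right.
  0110010111010011  ->  discard [011001], keep [0111010011], append 000000
= 0111010011000000

Answer: 0111010011000000 (29888)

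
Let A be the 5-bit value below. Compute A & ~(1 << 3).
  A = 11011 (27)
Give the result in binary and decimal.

Mask = ~(1 << 3) = 10111
Bit 3 of A is 1, so AND-ing with the mask clears it to 0.
  11011
& 10111
-------
  10011

Answer: 10011 (19)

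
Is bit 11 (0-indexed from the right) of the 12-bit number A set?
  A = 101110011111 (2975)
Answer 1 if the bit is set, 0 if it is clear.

Bit 11 is the 12th from the right.
  101110011111
  ^
That bit is 1.

Answer: 1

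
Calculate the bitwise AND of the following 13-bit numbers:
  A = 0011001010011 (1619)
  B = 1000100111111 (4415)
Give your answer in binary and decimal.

Apply & to each column (1 only where both bits are 1):
  0011001010011
& 1000100111111
---------------
  0000000010011

Answer: 0000000010011 (19)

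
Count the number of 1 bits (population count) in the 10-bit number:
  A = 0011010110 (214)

0011010110
1-bits at positions (from bit 0 = LSB): 1, 2, 4, 6, 7
Count = 5

Answer: 5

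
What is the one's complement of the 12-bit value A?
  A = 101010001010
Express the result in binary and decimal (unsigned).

Flip each bit (0->1, 1->0):
  101010001010
  010101110101

Answer: 010101110101 (1397)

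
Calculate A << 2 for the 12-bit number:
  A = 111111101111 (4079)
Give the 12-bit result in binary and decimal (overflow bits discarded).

Shift left by 2: drop the top 2 bit(s), append 2 zero(s) on the right.
  111111101111  ->  discard [11], keep [1111101111], append 00
= 111110111100

Answer: 111110111100 (4028)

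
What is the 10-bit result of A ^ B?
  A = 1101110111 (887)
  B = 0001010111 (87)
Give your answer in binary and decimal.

Apply ^ to each column (1 where bits differ):
  1101110111
^ 0001010111
------------
  1100100000

Answer: 1100100000 (800)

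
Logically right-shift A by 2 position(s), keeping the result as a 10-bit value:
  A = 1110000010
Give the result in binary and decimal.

Logical shift right by 2: drop the bottom 2 bit(s), prepend 2 zero(s) on the left.
  1110000010  ->  keep [11100000], discard [10], prepend 00
= 0011100000

Answer: 0011100000 (224)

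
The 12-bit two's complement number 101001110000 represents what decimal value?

MSB is 1, so the value is negative. Find the magnitude:
1. Invert bits:  010110001111
2. Add 1:        010110010000  = 1424
3. Apply sign:   -1424

Answer: -1424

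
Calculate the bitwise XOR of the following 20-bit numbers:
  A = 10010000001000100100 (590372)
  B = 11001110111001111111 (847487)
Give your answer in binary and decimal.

Apply ^ to each column (1 where bits differ):
  10010000001000100100
^ 11001110111001111111
----------------------
  01011110110001011011

Answer: 01011110110001011011 (388187)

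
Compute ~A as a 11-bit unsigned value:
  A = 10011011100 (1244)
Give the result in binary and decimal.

Flip each bit (0->1, 1->0):
  10011011100
  01100100011

Answer: 01100100011 (803)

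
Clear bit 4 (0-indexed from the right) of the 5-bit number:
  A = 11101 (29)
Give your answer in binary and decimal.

Mask = ~(1 << 4) = 01111
Bit 4 of A is 1, so AND-ing with the mask clears it to 0.
  11101
& 01111
-------
  01101

Answer: 01101 (13)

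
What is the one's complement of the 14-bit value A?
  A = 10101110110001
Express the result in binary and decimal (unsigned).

Flip each bit (0->1, 1->0):
  10101110110001
  01010001001110

Answer: 01010001001110 (5198)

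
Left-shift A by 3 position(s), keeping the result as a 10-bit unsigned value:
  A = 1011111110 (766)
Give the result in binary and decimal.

Shift left by 3: drop the top 3 bit(s), append 3 zero(s) on the right.
  1011111110  ->  discard [101], keep [1111110], append 000
= 1111110000

Answer: 1111110000 (1008)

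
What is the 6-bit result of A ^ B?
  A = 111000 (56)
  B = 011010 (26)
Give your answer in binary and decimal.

Apply ^ to each column (1 where bits differ):
  111000
^ 011010
--------
  100010

Answer: 100010 (34)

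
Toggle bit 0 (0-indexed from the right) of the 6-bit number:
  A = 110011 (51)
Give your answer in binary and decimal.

Mask = 1 << 0 = 000001
Bit 0 of A is 1; XOR with the mask flips it to 0.
  110011
^ 000001
--------
  110010

Answer: 110010 (50)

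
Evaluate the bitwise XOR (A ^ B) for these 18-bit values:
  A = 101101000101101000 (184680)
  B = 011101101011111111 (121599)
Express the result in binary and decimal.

Apply ^ to each column (1 where bits differ):
  101101000101101000
^ 011101101011111111
--------------------
  110000101110010111

Answer: 110000101110010111 (199575)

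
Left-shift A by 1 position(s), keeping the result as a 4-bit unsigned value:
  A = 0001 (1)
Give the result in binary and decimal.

Shift left by 1: drop the top 1 bit(s), append 1 zero(s) on the right.
  0001  ->  discard [0], keep [001], append 0
= 0010

Answer: 0010 (2)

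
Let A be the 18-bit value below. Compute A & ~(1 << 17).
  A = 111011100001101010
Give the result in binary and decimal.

Mask = ~(1 << 17) = 011111111111111111
Bit 17 of A is 1, so AND-ing with the mask clears it to 0.
  111011100001101010
& 011111111111111111
--------------------
  011011100001101010

Answer: 011011100001101010 (112746)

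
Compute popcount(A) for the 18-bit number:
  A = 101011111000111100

101011111000111100
1-bits at positions (from bit 0 = LSB): 2, 3, 4, 5, 9, 10, 11, 12, 13, 15, 17
Count = 11

Answer: 11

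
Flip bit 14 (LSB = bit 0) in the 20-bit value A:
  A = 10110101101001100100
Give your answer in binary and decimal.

Mask = 1 << 14 = 00000100000000000000
Bit 14 of A is 1; XOR with the mask flips it to 0.
  10110101101001100100
^ 00000100000000000000
----------------------
  10110001101001100100

Answer: 10110001101001100100 (727652)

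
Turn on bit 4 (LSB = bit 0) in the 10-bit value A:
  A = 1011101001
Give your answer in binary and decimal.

Mask = 1 << 4 = 0000010000
Bit 4 of A is 0, so OR-ing with the mask flips it to 1.
  1011101001
| 0000010000
------------
  1011111001

Answer: 1011111001 (761)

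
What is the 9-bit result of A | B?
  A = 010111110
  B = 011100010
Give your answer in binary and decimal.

Apply | to each column (1 where either bit is 1):
  010111110
| 011100010
-----------
  011111110

Answer: 011111110 (254)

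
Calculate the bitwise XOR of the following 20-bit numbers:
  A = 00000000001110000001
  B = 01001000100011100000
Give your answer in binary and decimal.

Apply ^ to each column (1 where bits differ):
  00000000001110000001
^ 01001000100011100000
----------------------
  01001000101101100001

Answer: 01001000101101100001 (297825)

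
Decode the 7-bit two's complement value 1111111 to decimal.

MSB is 1, so the value is negative. Find the magnitude:
1. Invert bits:  0000000
2. Add 1:        0000001  = 1
3. Apply sign:   -1

Answer: -1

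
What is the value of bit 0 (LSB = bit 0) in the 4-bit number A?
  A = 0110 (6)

Bit 0 is the 1st from the right.
  0110
     ^
That bit is 0.

Answer: 0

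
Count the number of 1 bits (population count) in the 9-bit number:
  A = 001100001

001100001
1-bits at positions (from bit 0 = LSB): 0, 5, 6
Count = 3

Answer: 3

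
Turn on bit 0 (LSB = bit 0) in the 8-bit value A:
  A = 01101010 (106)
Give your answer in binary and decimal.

Mask = 1 << 0 = 00000001
Bit 0 of A is 0, so OR-ing with the mask flips it to 1.
  01101010
| 00000001
----------
  01101011

Answer: 01101011 (107)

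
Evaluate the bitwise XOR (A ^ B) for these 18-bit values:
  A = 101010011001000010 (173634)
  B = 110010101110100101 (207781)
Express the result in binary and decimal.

Apply ^ to each column (1 where bits differ):
  101010011001000010
^ 110010101110100101
--------------------
  011000110111100111

Answer: 011000110111100111 (101863)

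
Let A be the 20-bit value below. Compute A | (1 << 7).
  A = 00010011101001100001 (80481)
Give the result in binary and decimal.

Mask = 1 << 7 = 00000000000010000000
Bit 7 of A is 0, so OR-ing with the mask flips it to 1.
  00010011101001100001
| 00000000000010000000
----------------------
  00010011101011100001

Answer: 00010011101011100001 (80609)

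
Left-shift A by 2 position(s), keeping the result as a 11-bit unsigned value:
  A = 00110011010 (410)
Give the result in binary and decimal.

Shift left by 2: drop the top 2 bit(s), append 2 zero(s) on the right.
  00110011010  ->  discard [00], keep [110011010], append 00
= 11001101000

Answer: 11001101000 (1640)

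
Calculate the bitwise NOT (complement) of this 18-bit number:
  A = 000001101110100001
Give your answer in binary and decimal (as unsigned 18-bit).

Flip each bit (0->1, 1->0):
  000001101110100001
  111110010001011110

Answer: 111110010001011110 (255070)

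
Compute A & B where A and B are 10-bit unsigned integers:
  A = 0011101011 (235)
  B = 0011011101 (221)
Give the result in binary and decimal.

Apply & to each column (1 only where both bits are 1):
  0011101011
& 0011011101
------------
  0011001001

Answer: 0011001001 (201)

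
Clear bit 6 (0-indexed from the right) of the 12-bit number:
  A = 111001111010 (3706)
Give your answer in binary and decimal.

Mask = ~(1 << 6) = 111110111111
Bit 6 of A is 1, so AND-ing with the mask clears it to 0.
  111001111010
& 111110111111
--------------
  111000111010

Answer: 111000111010 (3642)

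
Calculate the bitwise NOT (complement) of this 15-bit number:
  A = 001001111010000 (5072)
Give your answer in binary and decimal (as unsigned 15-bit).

Flip each bit (0->1, 1->0):
  001001111010000
  110110000101111

Answer: 110110000101111 (27695)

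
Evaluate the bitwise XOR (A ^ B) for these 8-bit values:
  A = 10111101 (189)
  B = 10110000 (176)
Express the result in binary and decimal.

Apply ^ to each column (1 where bits differ):
  10111101
^ 10110000
----------
  00001101

Answer: 00001101 (13)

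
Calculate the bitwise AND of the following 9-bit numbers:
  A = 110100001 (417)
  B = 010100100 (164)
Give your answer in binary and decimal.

Apply & to each column (1 only where both bits are 1):
  110100001
& 010100100
-----------
  010100000

Answer: 010100000 (160)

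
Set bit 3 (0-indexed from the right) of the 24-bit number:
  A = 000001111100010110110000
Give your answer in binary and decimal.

Mask = 1 << 3 = 000000000000000000001000
Bit 3 of A is 0, so OR-ing with the mask flips it to 1.
  000001111100010110110000
| 000000000000000000001000
--------------------------
  000001111100010110111000

Answer: 000001111100010110111000 (509368)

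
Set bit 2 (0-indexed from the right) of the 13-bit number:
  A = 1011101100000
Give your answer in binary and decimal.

Mask = 1 << 2 = 0000000000100
Bit 2 of A is 0, so OR-ing with the mask flips it to 1.
  1011101100000
| 0000000000100
---------------
  1011101100100

Answer: 1011101100100 (5988)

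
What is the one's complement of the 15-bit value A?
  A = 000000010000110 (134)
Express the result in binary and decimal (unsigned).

Flip each bit (0->1, 1->0):
  000000010000110
  111111101111001

Answer: 111111101111001 (32633)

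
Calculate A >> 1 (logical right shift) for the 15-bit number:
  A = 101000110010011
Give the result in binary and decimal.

Logical shift right by 1: drop the bottom 1 bit(s), prepend 1 zero(s) on the left.
  101000110010011  ->  keep [10100011001001], discard [1], prepend 0
= 010100011001001

Answer: 010100011001001 (10441)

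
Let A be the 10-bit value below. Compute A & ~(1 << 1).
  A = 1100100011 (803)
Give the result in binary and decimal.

Mask = ~(1 << 1) = 1111111101
Bit 1 of A is 1, so AND-ing with the mask clears it to 0.
  1100100011
& 1111111101
------------
  1100100001

Answer: 1100100001 (801)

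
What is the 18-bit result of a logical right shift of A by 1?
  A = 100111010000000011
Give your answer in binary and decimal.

Logical shift right by 1: drop the bottom 1 bit(s), prepend 1 zero(s) on the left.
  100111010000000011  ->  keep [10011101000000001], discard [1], prepend 0
= 010011101000000001

Answer: 010011101000000001 (80385)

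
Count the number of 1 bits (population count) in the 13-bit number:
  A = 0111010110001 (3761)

0111010110001
1-bits at positions (from bit 0 = LSB): 0, 4, 5, 7, 9, 10, 11
Count = 7

Answer: 7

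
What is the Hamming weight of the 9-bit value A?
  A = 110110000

110110000
1-bits at positions (from bit 0 = LSB): 4, 5, 7, 8
Count = 4

Answer: 4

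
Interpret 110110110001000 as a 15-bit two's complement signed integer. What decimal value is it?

MSB is 1, so the value is negative. Find the magnitude:
1. Invert bits:  001001001110111
2. Add 1:        001001001111000  = 4728
3. Apply sign:   -4728

Answer: -4728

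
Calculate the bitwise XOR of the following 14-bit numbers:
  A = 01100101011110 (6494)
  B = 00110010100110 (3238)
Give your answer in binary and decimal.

Apply ^ to each column (1 where bits differ):
  01100101011110
^ 00110010100110
----------------
  01010111111000

Answer: 01010111111000 (5624)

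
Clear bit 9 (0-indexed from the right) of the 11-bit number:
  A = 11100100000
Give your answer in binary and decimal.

Mask = ~(1 << 9) = 10111111111
Bit 9 of A is 1, so AND-ing with the mask clears it to 0.
  11100100000
& 10111111111
-------------
  10100100000

Answer: 10100100000 (1312)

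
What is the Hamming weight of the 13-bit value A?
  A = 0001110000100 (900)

0001110000100
1-bits at positions (from bit 0 = LSB): 2, 7, 8, 9
Count = 4

Answer: 4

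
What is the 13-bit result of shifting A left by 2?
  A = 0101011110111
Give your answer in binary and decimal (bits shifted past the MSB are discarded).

Shift left by 2: drop the top 2 bit(s), append 2 zero(s) on the right.
  0101011110111  ->  discard [01], keep [01011110111], append 00
= 0101111011100

Answer: 0101111011100 (3036)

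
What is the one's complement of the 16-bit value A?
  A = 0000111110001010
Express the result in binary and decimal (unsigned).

Flip each bit (0->1, 1->0):
  0000111110001010
  1111000001110101

Answer: 1111000001110101 (61557)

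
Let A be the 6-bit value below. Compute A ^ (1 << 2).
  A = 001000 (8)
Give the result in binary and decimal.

Mask = 1 << 2 = 000100
Bit 2 of A is 0; XOR with the mask flips it to 1.
  001000
^ 000100
--------
  001100

Answer: 001100 (12)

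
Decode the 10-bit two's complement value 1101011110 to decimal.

MSB is 1, so the value is negative. Find the magnitude:
1. Invert bits:  0010100001
2. Add 1:        0010100010  = 162
3. Apply sign:   -162

Answer: -162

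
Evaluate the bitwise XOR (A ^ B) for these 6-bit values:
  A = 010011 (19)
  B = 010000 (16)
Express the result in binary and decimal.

Apply ^ to each column (1 where bits differ):
  010011
^ 010000
--------
  000011

Answer: 000011 (3)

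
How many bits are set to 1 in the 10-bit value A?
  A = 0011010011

0011010011
1-bits at positions (from bit 0 = LSB): 0, 1, 4, 6, 7
Count = 5

Answer: 5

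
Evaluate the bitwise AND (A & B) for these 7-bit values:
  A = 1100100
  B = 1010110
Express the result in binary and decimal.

Apply & to each column (1 only where both bits are 1):
  1100100
& 1010110
---------
  1000100

Answer: 1000100 (68)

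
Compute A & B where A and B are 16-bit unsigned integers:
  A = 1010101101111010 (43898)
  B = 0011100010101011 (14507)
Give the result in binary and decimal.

Apply & to each column (1 only where both bits are 1):
  1010101101111010
& 0011100010101011
------------------
  0010100000101010

Answer: 0010100000101010 (10282)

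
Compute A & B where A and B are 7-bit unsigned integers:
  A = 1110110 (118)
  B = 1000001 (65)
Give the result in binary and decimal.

Apply & to each column (1 only where both bits are 1):
  1110110
& 1000001
---------
  1000000

Answer: 1000000 (64)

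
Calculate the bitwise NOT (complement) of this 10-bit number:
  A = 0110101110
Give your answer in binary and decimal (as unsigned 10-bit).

Flip each bit (0->1, 1->0):
  0110101110
  1001010001

Answer: 1001010001 (593)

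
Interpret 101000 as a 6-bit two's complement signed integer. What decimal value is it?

MSB is 1, so the value is negative. Find the magnitude:
1. Invert bits:  010111
2. Add 1:        011000  = 24
3. Apply sign:   -24

Answer: -24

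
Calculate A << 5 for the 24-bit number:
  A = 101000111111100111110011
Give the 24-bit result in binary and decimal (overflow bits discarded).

Shift left by 5: drop the top 5 bit(s), append 5 zero(s) on the right.
  101000111111100111110011  ->  discard [10100], keep [0111111100111110011], append 00000
= 011111110011111001100000

Answer: 011111110011111001100000 (8339040)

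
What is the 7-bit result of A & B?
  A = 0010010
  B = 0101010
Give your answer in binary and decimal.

Apply & to each column (1 only where both bits are 1):
  0010010
& 0101010
---------
  0000010

Answer: 0000010 (2)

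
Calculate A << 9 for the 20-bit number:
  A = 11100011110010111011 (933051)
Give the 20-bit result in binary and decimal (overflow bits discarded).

Shift left by 9: drop the top 9 bit(s), append 9 zero(s) on the right.
  11100011110010111011  ->  discard [111000111], keep [10010111011], append 000000000
= 10010111011000000000

Answer: 10010111011000000000 (620032)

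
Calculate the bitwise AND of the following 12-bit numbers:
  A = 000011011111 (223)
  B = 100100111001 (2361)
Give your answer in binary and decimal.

Apply & to each column (1 only where both bits are 1):
  000011011111
& 100100111001
--------------
  000000011001

Answer: 000000011001 (25)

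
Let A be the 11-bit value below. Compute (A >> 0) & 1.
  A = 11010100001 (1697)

Bit 0 is the 1st from the right.
  11010100001
            ^
That bit is 1.

Answer: 1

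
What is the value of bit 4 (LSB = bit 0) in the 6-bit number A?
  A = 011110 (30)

Bit 4 is the 5th from the right.
  011110
   ^
That bit is 1.

Answer: 1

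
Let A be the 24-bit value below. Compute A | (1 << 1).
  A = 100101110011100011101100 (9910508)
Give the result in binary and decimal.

Mask = 1 << 1 = 000000000000000000000010
Bit 1 of A is 0, so OR-ing with the mask flips it to 1.
  100101110011100011101100
| 000000000000000000000010
--------------------------
  100101110011100011101110

Answer: 100101110011100011101110 (9910510)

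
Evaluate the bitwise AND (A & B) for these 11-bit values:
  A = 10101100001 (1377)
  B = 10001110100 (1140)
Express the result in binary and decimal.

Apply & to each column (1 only where both bits are 1):
  10101100001
& 10001110100
-------------
  10001100000

Answer: 10001100000 (1120)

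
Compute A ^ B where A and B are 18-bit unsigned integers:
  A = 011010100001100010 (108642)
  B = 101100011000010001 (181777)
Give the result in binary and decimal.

Apply ^ to each column (1 where bits differ):
  011010100001100010
^ 101100011000010001
--------------------
  110110111001110011

Answer: 110110111001110011 (224883)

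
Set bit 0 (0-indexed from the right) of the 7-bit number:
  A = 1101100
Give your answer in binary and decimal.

Mask = 1 << 0 = 0000001
Bit 0 of A is 0, so OR-ing with the mask flips it to 1.
  1101100
| 0000001
---------
  1101101

Answer: 1101101 (109)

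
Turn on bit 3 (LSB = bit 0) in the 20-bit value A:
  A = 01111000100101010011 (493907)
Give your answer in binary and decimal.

Mask = 1 << 3 = 00000000000000001000
Bit 3 of A is 0, so OR-ing with the mask flips it to 1.
  01111000100101010011
| 00000000000000001000
----------------------
  01111000100101011011

Answer: 01111000100101011011 (493915)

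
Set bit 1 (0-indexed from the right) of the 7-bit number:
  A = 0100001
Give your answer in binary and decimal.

Mask = 1 << 1 = 0000010
Bit 1 of A is 0, so OR-ing with the mask flips it to 1.
  0100001
| 0000010
---------
  0100011

Answer: 0100011 (35)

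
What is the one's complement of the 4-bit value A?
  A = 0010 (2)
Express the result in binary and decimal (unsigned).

Flip each bit (0->1, 1->0):
  0010
  1101

Answer: 1101 (13)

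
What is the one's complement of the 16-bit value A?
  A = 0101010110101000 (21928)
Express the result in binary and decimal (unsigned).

Flip each bit (0->1, 1->0):
  0101010110101000
  1010101001010111

Answer: 1010101001010111 (43607)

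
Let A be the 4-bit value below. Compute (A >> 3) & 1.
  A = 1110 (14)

Bit 3 is the 4th from the right.
  1110
  ^
That bit is 1.

Answer: 1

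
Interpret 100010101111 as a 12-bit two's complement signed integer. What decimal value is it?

MSB is 1, so the value is negative. Find the magnitude:
1. Invert bits:  011101010000
2. Add 1:        011101010001  = 1873
3. Apply sign:   -1873

Answer: -1873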